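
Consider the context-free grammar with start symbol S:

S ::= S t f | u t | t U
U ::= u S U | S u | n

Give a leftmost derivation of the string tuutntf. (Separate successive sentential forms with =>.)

S => Stf   [S ::= S t f]
Stf => tUtf   [S ::= t U]
tUtf => tuSUtf   [U ::= u S U]
tuSUtf => tuutUtf   [S ::= u t]
tuutUtf => tuutntf   [U ::= n]

S=>Stf=>tUtf=>tuSUtf=>tuutUtf=>tuutntf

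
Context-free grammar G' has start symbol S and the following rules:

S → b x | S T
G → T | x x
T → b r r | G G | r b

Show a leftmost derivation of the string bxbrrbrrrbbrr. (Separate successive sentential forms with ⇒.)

S⇒ST⇒STT⇒STTT⇒STTTT⇒bxTTTT⇒bxbrrTTT⇒bxbrrbrrTT⇒bxbrrbrrrbT⇒bxbrrbrrrbbrr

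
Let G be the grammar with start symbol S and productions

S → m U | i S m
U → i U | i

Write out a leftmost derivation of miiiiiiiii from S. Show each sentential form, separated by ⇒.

S ⇒ mU   [S → m U]
mU ⇒ miU   [U → i U]
miU ⇒ miiU   [U → i U]
miiU ⇒ miiiU   [U → i U]
miiiU ⇒ miiiiU   [U → i U]
miiiiU ⇒ miiiiiU   [U → i U]
miiiiiU ⇒ miiiiiiU   [U → i U]
miiiiiiU ⇒ miiiiiiiU   [U → i U]
miiiiiiiU ⇒ miiiiiiiiU   [U → i U]
miiiiiiiiU ⇒ miiiiiiiii   [U → i]

S ⇒ mU ⇒ miU ⇒ miiU ⇒ miiiU ⇒ miiiiU ⇒ miiiiiU ⇒ miiiiiiU ⇒ miiiiiiiU ⇒ miiiiiiiiU ⇒ miiiiiiiii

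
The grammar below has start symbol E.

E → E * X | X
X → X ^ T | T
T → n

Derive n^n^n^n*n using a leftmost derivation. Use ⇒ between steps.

E ⇒ E*X ⇒ X*X ⇒ X^T*X ⇒ X^T^T*X ⇒ X^T^T^T*X ⇒ T^T^T^T*X ⇒ n^T^T^T*X ⇒ n^n^T^T*X ⇒ n^n^n^T*X ⇒ n^n^n^n*X ⇒ n^n^n^n*T ⇒ n^n^n^n*n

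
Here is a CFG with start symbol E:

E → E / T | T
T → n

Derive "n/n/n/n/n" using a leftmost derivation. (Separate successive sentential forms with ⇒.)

E ⇒ E/T ⇒ E/T/T ⇒ E/T/T/T ⇒ E/T/T/T/T ⇒ T/T/T/T/T ⇒ n/T/T/T/T ⇒ n/n/T/T/T ⇒ n/n/n/T/T ⇒ n/n/n/n/T ⇒ n/n/n/n/n

E ⇒ E/T   [E → E / T]
E/T ⇒ E/T/T   [E → E / T]
E/T/T ⇒ E/T/T/T   [E → E / T]
E/T/T/T ⇒ E/T/T/T/T   [E → E / T]
E/T/T/T/T ⇒ T/T/T/T/T   [E → T]
T/T/T/T/T ⇒ n/T/T/T/T   [T → n]
n/T/T/T/T ⇒ n/n/T/T/T   [T → n]
n/n/T/T/T ⇒ n/n/n/T/T   [T → n]
n/n/n/T/T ⇒ n/n/n/n/T   [T → n]
n/n/n/n/T ⇒ n/n/n/n/n   [T → n]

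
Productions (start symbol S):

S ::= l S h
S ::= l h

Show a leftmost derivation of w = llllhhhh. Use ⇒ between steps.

S ⇒ lSh ⇒ llShh ⇒ lllShhh ⇒ llllhhhh

S ⇒ lSh   [S ::= l S h]
lSh ⇒ llShh   [S ::= l S h]
llShh ⇒ lllShhh   [S ::= l S h]
lllShhh ⇒ llllhhhh   [S ::= l h]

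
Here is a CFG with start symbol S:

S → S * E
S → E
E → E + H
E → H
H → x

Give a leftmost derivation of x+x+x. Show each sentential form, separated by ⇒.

S ⇒ E   [S → E]
E ⇒ E+H   [E → E + H]
E+H ⇒ E+H+H   [E → E + H]
E+H+H ⇒ H+H+H   [E → H]
H+H+H ⇒ x+H+H   [H → x]
x+H+H ⇒ x+x+H   [H → x]
x+x+H ⇒ x+x+x   [H → x]

S⇒E⇒E+H⇒E+H+H⇒H+H+H⇒x+H+H⇒x+x+H⇒x+x+x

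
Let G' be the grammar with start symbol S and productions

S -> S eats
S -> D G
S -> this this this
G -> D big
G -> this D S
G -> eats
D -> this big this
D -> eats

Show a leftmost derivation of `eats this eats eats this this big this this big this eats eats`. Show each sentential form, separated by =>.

S => D G => eats G => eats this D S => eats this eats S => eats this eats D G => eats this eats eats G => eats this eats eats this D S => eats this eats eats this this big this S => eats this eats eats this this big this S eats => eats this eats eats this this big this D G eats => eats this eats eats this this big this this big this G eats => eats this eats eats this this big this this big this eats eats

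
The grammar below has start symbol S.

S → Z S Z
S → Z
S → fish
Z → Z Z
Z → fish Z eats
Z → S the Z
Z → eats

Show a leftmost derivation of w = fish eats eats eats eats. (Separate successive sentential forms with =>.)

S => Z S Z => fish Z eats S Z => fish eats eats S Z => fish eats eats Z Z => fish eats eats eats Z => fish eats eats eats eats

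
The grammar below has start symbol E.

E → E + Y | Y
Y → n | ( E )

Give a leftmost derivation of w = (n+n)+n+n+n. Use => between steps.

E => E+Y => E+Y+Y => E+Y+Y+Y => Y+Y+Y+Y => (E)+Y+Y+Y => (E+Y)+Y+Y+Y => (Y+Y)+Y+Y+Y => (n+Y)+Y+Y+Y => (n+n)+Y+Y+Y => (n+n)+n+Y+Y => (n+n)+n+n+Y => (n+n)+n+n+n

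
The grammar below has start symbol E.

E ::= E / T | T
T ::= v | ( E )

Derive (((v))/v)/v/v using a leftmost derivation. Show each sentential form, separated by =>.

E => E/T   [E ::= E / T]
E/T => E/T/T   [E ::= E / T]
E/T/T => T/T/T   [E ::= T]
T/T/T => (E)/T/T   [T ::= ( E )]
(E)/T/T => (E/T)/T/T   [E ::= E / T]
(E/T)/T/T => (T/T)/T/T   [E ::= T]
(T/T)/T/T => ((E)/T)/T/T   [T ::= ( E )]
((E)/T)/T/T => ((T)/T)/T/T   [E ::= T]
((T)/T)/T/T => (((E))/T)/T/T   [T ::= ( E )]
(((E))/T)/T/T => (((T))/T)/T/T   [E ::= T]
(((T))/T)/T/T => (((v))/T)/T/T   [T ::= v]
(((v))/T)/T/T => (((v))/v)/T/T   [T ::= v]
(((v))/v)/T/T => (((v))/v)/v/T   [T ::= v]
(((v))/v)/v/T => (((v))/v)/v/v   [T ::= v]

E=>E/T=>E/T/T=>T/T/T=>(E)/T/T=>(E/T)/T/T=>(T/T)/T/T=>((E)/T)/T/T=>((T)/T)/T/T=>(((E))/T)/T/T=>(((T))/T)/T/T=>(((v))/T)/T/T=>(((v))/v)/T/T=>(((v))/v)/v/T=>(((v))/v)/v/v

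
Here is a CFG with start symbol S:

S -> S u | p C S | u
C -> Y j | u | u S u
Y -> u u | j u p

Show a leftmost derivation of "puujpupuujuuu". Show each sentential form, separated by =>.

S => pCS => pYjS => puujS => puujpCS => puujpuSuS => puujpupCSuS => puujpupYjSuS => puujpupuujSuS => puujpupuujuuS => puujpupuujuuu

S => pCS   [S -> p C S]
pCS => pYjS   [C -> Y j]
pYjS => puujS   [Y -> u u]
puujS => puujpCS   [S -> p C S]
puujpCS => puujpuSuS   [C -> u S u]
puujpuSuS => puujpupCSuS   [S -> p C S]
puujpupCSuS => puujpupYjSuS   [C -> Y j]
puujpupYjSuS => puujpupuujSuS   [Y -> u u]
puujpupuujSuS => puujpupuujuuS   [S -> u]
puujpupuujuuS => puujpupuujuuu   [S -> u]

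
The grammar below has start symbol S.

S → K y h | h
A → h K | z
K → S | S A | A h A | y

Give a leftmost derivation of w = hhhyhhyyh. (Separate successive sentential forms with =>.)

S => Kyh   [S → K y h]
Kyh => SAyh   [K → S A]
SAyh => KyhAyh   [S → K y h]
KyhAyh => SAyhAyh   [K → S A]
SAyhAyh => hAyhAyh   [S → h]
hAyhAyh => hhKyhAyh   [A → h K]
hhKyhAyh => hhSyhAyh   [K → S]
hhSyhAyh => hhhyhAyh   [S → h]
hhhyhAyh => hhhyhhKyh   [A → h K]
hhhyhhKyh => hhhyhhyyh   [K → y]

S => Kyh => SAyh => KyhAyh => SAyhAyh => hAyhAyh => hhKyhAyh => hhSyhAyh => hhhyhAyh => hhhyhhKyh => hhhyhhyyh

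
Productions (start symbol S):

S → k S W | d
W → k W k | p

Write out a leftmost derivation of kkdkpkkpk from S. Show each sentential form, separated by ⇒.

S ⇒ kSW   [S → k S W]
kSW ⇒ kkSWW   [S → k S W]
kkSWW ⇒ kkdWW   [S → d]
kkdWW ⇒ kkdkWkW   [W → k W k]
kkdkWkW ⇒ kkdkpkW   [W → p]
kkdkpkW ⇒ kkdkpkkWk   [W → k W k]
kkdkpkkWk ⇒ kkdkpkkpk   [W → p]

S⇒kSW⇒kkSWW⇒kkdWW⇒kkdkWkW⇒kkdkpkW⇒kkdkpkkWk⇒kkdkpkkpk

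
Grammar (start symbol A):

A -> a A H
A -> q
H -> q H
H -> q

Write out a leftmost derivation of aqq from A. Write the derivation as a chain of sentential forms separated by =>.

A => aAH   [A -> a A H]
aAH => aqH   [A -> q]
aqH => aqq   [H -> q]

A => aAH => aqH => aqq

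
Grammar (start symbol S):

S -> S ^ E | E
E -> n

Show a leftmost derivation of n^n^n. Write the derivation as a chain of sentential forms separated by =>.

S => S^E => S^E^E => E^E^E => n^E^E => n^n^E => n^n^n

S => S^E   [S -> S ^ E]
S^E => S^E^E   [S -> S ^ E]
S^E^E => E^E^E   [S -> E]
E^E^E => n^E^E   [E -> n]
n^E^E => n^n^E   [E -> n]
n^n^E => n^n^n   [E -> n]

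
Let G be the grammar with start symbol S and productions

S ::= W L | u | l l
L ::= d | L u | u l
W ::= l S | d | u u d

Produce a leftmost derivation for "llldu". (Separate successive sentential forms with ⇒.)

S ⇒ WL ⇒ lSL ⇒ lllL ⇒ lllLu ⇒ llldu

S ⇒ WL   [S ::= W L]
WL ⇒ lSL   [W ::= l S]
lSL ⇒ lllL   [S ::= l l]
lllL ⇒ lllLu   [L ::= L u]
lllLu ⇒ llldu   [L ::= d]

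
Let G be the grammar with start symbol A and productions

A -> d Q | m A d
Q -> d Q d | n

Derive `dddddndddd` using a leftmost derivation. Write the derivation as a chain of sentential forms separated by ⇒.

A ⇒ dQ   [A -> d Q]
dQ ⇒ ddQd   [Q -> d Q d]
ddQd ⇒ dddQdd   [Q -> d Q d]
dddQdd ⇒ ddddQddd   [Q -> d Q d]
ddddQddd ⇒ dddddQdddd   [Q -> d Q d]
dddddQdddd ⇒ dddddndddd   [Q -> n]

A⇒dQ⇒ddQd⇒dddQdd⇒ddddQddd⇒dddddQdddd⇒dddddndddd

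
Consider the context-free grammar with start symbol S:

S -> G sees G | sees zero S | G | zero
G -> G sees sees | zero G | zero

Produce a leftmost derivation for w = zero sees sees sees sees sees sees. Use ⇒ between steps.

S ⇒ G ⇒ G sees sees ⇒ G sees sees sees sees ⇒ G sees sees sees sees sees sees ⇒ zero sees sees sees sees sees sees

S ⇒ G   [S -> G]
G ⇒ G sees sees   [G -> G sees sees]
G sees sees ⇒ G sees sees sees sees   [G -> G sees sees]
G sees sees sees sees ⇒ G sees sees sees sees sees sees   [G -> G sees sees]
G sees sees sees sees sees sees ⇒ zero sees sees sees sees sees sees   [G -> zero]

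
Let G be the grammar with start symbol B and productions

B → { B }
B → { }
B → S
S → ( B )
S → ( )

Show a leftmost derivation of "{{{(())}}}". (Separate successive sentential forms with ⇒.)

B ⇒ {B} ⇒ {{B}} ⇒ {{{B}}} ⇒ {{{S}}} ⇒ {{{(B)}}} ⇒ {{{(S)}}} ⇒ {{{(())}}}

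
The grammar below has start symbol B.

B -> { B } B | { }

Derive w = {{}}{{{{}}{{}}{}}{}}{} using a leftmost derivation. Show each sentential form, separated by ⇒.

B ⇒ {B}B ⇒ {{}}B ⇒ {{}}{B}B ⇒ {{}}{{B}B}B ⇒ {{}}{{{B}B}B}B ⇒ {{}}{{{{}}B}B}B ⇒ {{}}{{{{}}{B}B}B}B ⇒ {{}}{{{{}}{{}}B}B}B ⇒ {{}}{{{{}}{{}}{}}B}B ⇒ {{}}{{{{}}{{}}{}}{}}B ⇒ {{}}{{{{}}{{}}{}}{}}{}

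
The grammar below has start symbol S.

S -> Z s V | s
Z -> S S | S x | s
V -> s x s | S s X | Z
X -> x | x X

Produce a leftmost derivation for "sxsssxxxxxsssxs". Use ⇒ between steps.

S ⇒ ZsV ⇒ SSsV ⇒ ZsVSsV ⇒ SxsVSsV ⇒ sxsVSsV ⇒ sxsSsXSsV ⇒ sxsssXSsV ⇒ sxsssxXSsV ⇒ sxsssxxXSsV ⇒ sxsssxxxXSsV ⇒ sxsssxxxxXSsV ⇒ sxsssxxxxxSsV ⇒ sxsssxxxxxssV ⇒ sxsssxxxxxsssxs

S ⇒ ZsV   [S -> Z s V]
ZsV ⇒ SSsV   [Z -> S S]
SSsV ⇒ ZsVSsV   [S -> Z s V]
ZsVSsV ⇒ SxsVSsV   [Z -> S x]
SxsVSsV ⇒ sxsVSsV   [S -> s]
sxsVSsV ⇒ sxsSsXSsV   [V -> S s X]
sxsSsXSsV ⇒ sxsssXSsV   [S -> s]
sxsssXSsV ⇒ sxsssxXSsV   [X -> x X]
sxsssxXSsV ⇒ sxsssxxXSsV   [X -> x X]
sxsssxxXSsV ⇒ sxsssxxxXSsV   [X -> x X]
sxsssxxxXSsV ⇒ sxsssxxxxXSsV   [X -> x X]
sxsssxxxxXSsV ⇒ sxsssxxxxxSsV   [X -> x]
sxsssxxxxxSsV ⇒ sxsssxxxxxssV   [S -> s]
sxsssxxxxxssV ⇒ sxsssxxxxxsssxs   [V -> s x s]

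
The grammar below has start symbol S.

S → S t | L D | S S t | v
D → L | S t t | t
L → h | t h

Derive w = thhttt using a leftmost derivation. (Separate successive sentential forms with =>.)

S => LD => thD => thStt => thLDtt => thhDtt => thhttt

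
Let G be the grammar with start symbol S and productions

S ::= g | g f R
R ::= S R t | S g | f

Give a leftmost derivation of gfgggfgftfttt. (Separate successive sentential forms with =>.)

S=>gfR=>gfSRt=>gfgRt=>gfgSRtt=>gfggRtt=>gfggSRttt=>gfgggfRRttt=>gfgggfSRtRttt=>gfgggfgRtRttt=>gfgggfgftRttt=>gfgggfgftfttt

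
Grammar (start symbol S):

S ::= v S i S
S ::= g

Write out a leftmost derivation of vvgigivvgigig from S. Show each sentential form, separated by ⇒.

S ⇒ vSiS ⇒ vvSiSiS ⇒ vvgiSiS ⇒ vvgigiS ⇒ vvgigivSiS ⇒ vvgigivvSiSiS ⇒ vvgigivvgiSiS ⇒ vvgigivvgigiS ⇒ vvgigivvgigig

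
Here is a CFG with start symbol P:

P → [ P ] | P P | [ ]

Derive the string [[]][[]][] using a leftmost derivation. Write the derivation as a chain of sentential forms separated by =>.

P => PP   [P → P P]
PP => PPP   [P → P P]
PPP => [P]PP   [P → [ P ]]
[P]PP => [[]]PP   [P → [ ]]
[[]]PP => [[]][P]P   [P → [ P ]]
[[]][P]P => [[]][[]]P   [P → [ ]]
[[]][[]]P => [[]][[]][]   [P → [ ]]

P => PP => PPP => [P]PP => [[]]PP => [[]][P]P => [[]][[]]P => [[]][[]][]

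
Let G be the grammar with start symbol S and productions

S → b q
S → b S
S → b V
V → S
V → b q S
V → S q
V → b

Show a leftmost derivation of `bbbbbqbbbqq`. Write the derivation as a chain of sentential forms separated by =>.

S => bV => bS => bbV => bbSq => bbbSq => bbbbVq => bbbbbqSq => bbbbbqbSq => bbbbbqbbSq => bbbbbqbbbqq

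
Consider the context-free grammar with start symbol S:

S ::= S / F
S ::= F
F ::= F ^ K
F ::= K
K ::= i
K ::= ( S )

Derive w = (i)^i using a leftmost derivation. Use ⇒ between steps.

S⇒F⇒F^K⇒K^K⇒(S)^K⇒(F)^K⇒(K)^K⇒(i)^K⇒(i)^i

S ⇒ F   [S ::= F]
F ⇒ F^K   [F ::= F ^ K]
F^K ⇒ K^K   [F ::= K]
K^K ⇒ (S)^K   [K ::= ( S )]
(S)^K ⇒ (F)^K   [S ::= F]
(F)^K ⇒ (K)^K   [F ::= K]
(K)^K ⇒ (i)^K   [K ::= i]
(i)^K ⇒ (i)^i   [K ::= i]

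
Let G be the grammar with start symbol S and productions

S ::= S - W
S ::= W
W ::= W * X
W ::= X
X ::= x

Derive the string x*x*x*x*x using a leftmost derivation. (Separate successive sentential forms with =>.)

S => W => W*X => W*X*X => W*X*X*X => W*X*X*X*X => X*X*X*X*X => x*X*X*X*X => x*x*X*X*X => x*x*x*X*X => x*x*x*x*X => x*x*x*x*x

S => W   [S ::= W]
W => W*X   [W ::= W * X]
W*X => W*X*X   [W ::= W * X]
W*X*X => W*X*X*X   [W ::= W * X]
W*X*X*X => W*X*X*X*X   [W ::= W * X]
W*X*X*X*X => X*X*X*X*X   [W ::= X]
X*X*X*X*X => x*X*X*X*X   [X ::= x]
x*X*X*X*X => x*x*X*X*X   [X ::= x]
x*x*X*X*X => x*x*x*X*X   [X ::= x]
x*x*x*X*X => x*x*x*x*X   [X ::= x]
x*x*x*x*X => x*x*x*x*x   [X ::= x]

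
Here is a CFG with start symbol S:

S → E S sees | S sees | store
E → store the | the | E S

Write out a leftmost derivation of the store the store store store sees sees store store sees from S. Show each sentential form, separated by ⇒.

S ⇒ E S sees ⇒ E S S sees ⇒ E S S S sees ⇒ the S S S sees ⇒ the S sees S S sees ⇒ the E S sees sees S S sees ⇒ the E S S sees sees S S sees ⇒ the E S S S sees sees S S sees ⇒ the store the S S S sees sees S S sees ⇒ the store the store S S sees sees S S sees ⇒ the store the store store S sees sees S S sees ⇒ the store the store store store sees sees S S sees ⇒ the store the store store store sees sees store S sees ⇒ the store the store store store sees sees store store sees

S ⇒ E S sees   [S → E S sees]
E S sees ⇒ E S S sees   [E → E S]
E S S sees ⇒ E S S S sees   [E → E S]
E S S S sees ⇒ the S S S sees   [E → the]
the S S S sees ⇒ the S sees S S sees   [S → S sees]
the S sees S S sees ⇒ the E S sees sees S S sees   [S → E S sees]
the E S sees sees S S sees ⇒ the E S S sees sees S S sees   [E → E S]
the E S S sees sees S S sees ⇒ the E S S S sees sees S S sees   [E → E S]
the E S S S sees sees S S sees ⇒ the store the S S S sees sees S S sees   [E → store the]
the store the S S S sees sees S S sees ⇒ the store the store S S sees sees S S sees   [S → store]
the store the store S S sees sees S S sees ⇒ the store the store store S sees sees S S sees   [S → store]
the store the store store S sees sees S S sees ⇒ the store the store store store sees sees S S sees   [S → store]
the store the store store store sees sees S S sees ⇒ the store the store store store sees sees store S sees   [S → store]
the store the store store store sees sees store S sees ⇒ the store the store store store sees sees store store sees   [S → store]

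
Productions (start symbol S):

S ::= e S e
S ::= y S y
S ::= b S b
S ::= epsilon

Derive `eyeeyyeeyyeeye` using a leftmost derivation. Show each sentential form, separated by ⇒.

S ⇒ eSe ⇒ eySye ⇒ eyeSeye ⇒ eyeeSeeye ⇒ eyeeySyeeye ⇒ eyeeyySyyeeye ⇒ eyeeyyeSeyyeeye ⇒ eyeeyyeeyyeeye

S ⇒ eSe   [S ::= e S e]
eSe ⇒ eySye   [S ::= y S y]
eySye ⇒ eyeSeye   [S ::= e S e]
eyeSeye ⇒ eyeeSeeye   [S ::= e S e]
eyeeSeeye ⇒ eyeeySyeeye   [S ::= y S y]
eyeeySyeeye ⇒ eyeeyySyyeeye   [S ::= y S y]
eyeeyySyyeeye ⇒ eyeeyyeSeyyeeye   [S ::= e S e]
eyeeyyeSeyyeeye ⇒ eyeeyyeeyyeeye   [S ::= epsilon]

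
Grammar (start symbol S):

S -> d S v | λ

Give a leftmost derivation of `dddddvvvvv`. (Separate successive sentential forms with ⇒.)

S ⇒ dSv   [S -> d S v]
dSv ⇒ ddSvv   [S -> d S v]
ddSvv ⇒ dddSvvv   [S -> d S v]
dddSvvv ⇒ ddddSvvvv   [S -> d S v]
ddddSvvvv ⇒ dddddSvvvvv   [S -> d S v]
dddddSvvvvv ⇒ dddddvvvvv   [S -> λ]

S ⇒ dSv ⇒ ddSvv ⇒ dddSvvv ⇒ ddddSvvvv ⇒ dddddSvvvvv ⇒ dddddvvvvv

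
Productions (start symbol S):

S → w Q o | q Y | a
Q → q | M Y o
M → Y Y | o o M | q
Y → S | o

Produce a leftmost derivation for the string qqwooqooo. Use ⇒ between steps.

S ⇒ qY ⇒ qS ⇒ qqY ⇒ qqS ⇒ qqwQo ⇒ qqwMYoo ⇒ qqwooMYoo ⇒ qqwooqYoo ⇒ qqwooqooo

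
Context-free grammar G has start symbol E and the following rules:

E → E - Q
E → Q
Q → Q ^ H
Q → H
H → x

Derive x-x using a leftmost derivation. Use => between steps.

E => E-Q => Q-Q => H-Q => x-Q => x-H => x-x

E => E-Q   [E → E - Q]
E-Q => Q-Q   [E → Q]
Q-Q => H-Q   [Q → H]
H-Q => x-Q   [H → x]
x-Q => x-H   [Q → H]
x-H => x-x   [H → x]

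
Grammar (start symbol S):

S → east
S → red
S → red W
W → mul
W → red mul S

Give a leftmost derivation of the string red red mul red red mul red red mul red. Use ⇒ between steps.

S ⇒ red W ⇒ red red mul S ⇒ red red mul red W ⇒ red red mul red red mul S ⇒ red red mul red red mul red W ⇒ red red mul red red mul red red mul S ⇒ red red mul red red mul red red mul red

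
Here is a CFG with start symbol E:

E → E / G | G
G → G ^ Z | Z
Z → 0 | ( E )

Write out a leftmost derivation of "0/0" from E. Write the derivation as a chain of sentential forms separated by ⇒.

E ⇒ E/G   [E → E / G]
E/G ⇒ G/G   [E → G]
G/G ⇒ Z/G   [G → Z]
Z/G ⇒ 0/G   [Z → 0]
0/G ⇒ 0/Z   [G → Z]
0/Z ⇒ 0/0   [Z → 0]

E ⇒ E/G ⇒ G/G ⇒ Z/G ⇒ 0/G ⇒ 0/Z ⇒ 0/0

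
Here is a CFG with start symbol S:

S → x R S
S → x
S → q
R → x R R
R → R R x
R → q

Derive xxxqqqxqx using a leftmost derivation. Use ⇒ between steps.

S ⇒ xRS ⇒ xxRRS ⇒ xxxRRRS ⇒ xxxqRRS ⇒ xxxqRRxRS ⇒ xxxqqRxRS ⇒ xxxqqqxRS ⇒ xxxqqqxqS ⇒ xxxqqqxqx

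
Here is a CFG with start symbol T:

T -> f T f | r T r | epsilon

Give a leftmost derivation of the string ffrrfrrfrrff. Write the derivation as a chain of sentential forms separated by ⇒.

T ⇒ fTf   [T -> f T f]
fTf ⇒ ffTff   [T -> f T f]
ffTff ⇒ ffrTrff   [T -> r T r]
ffrTrff ⇒ ffrrTrrff   [T -> r T r]
ffrrTrrff ⇒ ffrrfTfrrff   [T -> f T f]
ffrrfTfrrff ⇒ ffrrfrTrfrrff   [T -> r T r]
ffrrfrTrfrrff ⇒ ffrrfrrfrrff   [T -> epsilon]

T⇒fTf⇒ffTff⇒ffrTrff⇒ffrrTrrff⇒ffrrfTfrrff⇒ffrrfrTrfrrff⇒ffrrfrrfrrff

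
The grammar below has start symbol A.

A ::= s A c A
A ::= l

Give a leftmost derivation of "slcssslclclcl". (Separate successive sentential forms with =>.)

A=>sAcA=>slcA=>slcsAcA=>slcssAcAcA=>slcsssAcAcAcA=>slcssslcAcAcA=>slcssslclcAcA=>slcssslclclcA=>slcssslclclcl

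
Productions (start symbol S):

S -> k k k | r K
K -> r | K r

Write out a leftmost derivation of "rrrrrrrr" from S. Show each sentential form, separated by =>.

S=>rK=>rKr=>rKrr=>rKrrr=>rKrrrr=>rKrrrrr=>rKrrrrrr=>rrrrrrrr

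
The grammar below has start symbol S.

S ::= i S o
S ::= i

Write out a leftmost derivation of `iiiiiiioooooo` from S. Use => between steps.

S => iSo => iiSoo => iiiSooo => iiiiSoooo => iiiiiSooooo => iiiiiiSoooooo => iiiiiiioooooo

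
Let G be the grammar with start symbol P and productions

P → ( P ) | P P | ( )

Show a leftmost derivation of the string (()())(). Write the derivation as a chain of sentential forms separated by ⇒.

P ⇒ PP ⇒ (P)P ⇒ (PP)P ⇒ (()P)P ⇒ (()())P ⇒ (()())()

P ⇒ PP   [P → P P]
PP ⇒ (P)P   [P → ( P )]
(P)P ⇒ (PP)P   [P → P P]
(PP)P ⇒ (()P)P   [P → ( )]
(()P)P ⇒ (()())P   [P → ( )]
(()())P ⇒ (()())()   [P → ( )]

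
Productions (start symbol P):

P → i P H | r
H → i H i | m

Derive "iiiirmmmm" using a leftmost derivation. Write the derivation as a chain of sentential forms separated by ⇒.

P ⇒ iPH   [P → i P H]
iPH ⇒ iiPHH   [P → i P H]
iiPHH ⇒ iiiPHHH   [P → i P H]
iiiPHHH ⇒ iiiiPHHHH   [P → i P H]
iiiiPHHHH ⇒ iiiirHHHH   [P → r]
iiiirHHHH ⇒ iiiirmHHH   [H → m]
iiiirmHHH ⇒ iiiirmmHH   [H → m]
iiiirmmHH ⇒ iiiirmmmH   [H → m]
iiiirmmmH ⇒ iiiirmmmm   [H → m]

P⇒iPH⇒iiPHH⇒iiiPHHH⇒iiiiPHHHH⇒iiiirHHHH⇒iiiirmHHH⇒iiiirmmHH⇒iiiirmmmH⇒iiiirmmmm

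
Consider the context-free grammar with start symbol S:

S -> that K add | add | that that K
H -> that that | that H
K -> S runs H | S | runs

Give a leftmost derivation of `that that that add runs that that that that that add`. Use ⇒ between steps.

S ⇒ that that K ⇒ that that S ⇒ that that that K add ⇒ that that that S runs H add ⇒ that that that add runs H add ⇒ that that that add runs that H add ⇒ that that that add runs that that H add ⇒ that that that add runs that that that H add ⇒ that that that add runs that that that that that add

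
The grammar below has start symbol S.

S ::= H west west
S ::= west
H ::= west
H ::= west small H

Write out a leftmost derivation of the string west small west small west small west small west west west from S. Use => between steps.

S => H west west   [S ::= H west west]
H west west => west small H west west   [H ::= west small H]
west small H west west => west small west small H west west   [H ::= west small H]
west small west small H west west => west small west small west small H west west   [H ::= west small H]
west small west small west small H west west => west small west small west small west small H west west   [H ::= west small H]
west small west small west small west small H west west => west small west small west small west small west west west   [H ::= west]

S => H west west => west small H west west => west small west small H west west => west small west small west small H west west => west small west small west small west small H west west => west small west small west small west small west west west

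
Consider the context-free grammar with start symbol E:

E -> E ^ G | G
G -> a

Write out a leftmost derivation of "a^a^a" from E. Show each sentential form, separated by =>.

E=>E^G=>E^G^G=>G^G^G=>a^G^G=>a^a^G=>a^a^a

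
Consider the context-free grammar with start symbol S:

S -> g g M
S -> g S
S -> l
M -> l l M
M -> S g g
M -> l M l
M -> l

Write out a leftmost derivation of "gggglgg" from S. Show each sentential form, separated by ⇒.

S ⇒ gS   [S -> g S]
gS ⇒ gggM   [S -> g g M]
gggM ⇒ gggSgg   [M -> S g g]
gggSgg ⇒ ggggSgg   [S -> g S]
ggggSgg ⇒ gggglgg   [S -> l]

S⇒gS⇒gggM⇒gggSgg⇒ggggSgg⇒gggglgg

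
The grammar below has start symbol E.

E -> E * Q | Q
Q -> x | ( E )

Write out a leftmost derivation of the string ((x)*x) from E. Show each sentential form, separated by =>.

E => Q   [E -> Q]
Q => (E)   [Q -> ( E )]
(E) => (E*Q)   [E -> E * Q]
(E*Q) => (Q*Q)   [E -> Q]
(Q*Q) => ((E)*Q)   [Q -> ( E )]
((E)*Q) => ((Q)*Q)   [E -> Q]
((Q)*Q) => ((x)*Q)   [Q -> x]
((x)*Q) => ((x)*x)   [Q -> x]

E=>Q=>(E)=>(E*Q)=>(Q*Q)=>((E)*Q)=>((Q)*Q)=>((x)*Q)=>((x)*x)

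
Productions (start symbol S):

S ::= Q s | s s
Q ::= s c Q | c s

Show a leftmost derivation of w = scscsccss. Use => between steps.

S=>Qs=>scQs=>scscQs=>scscscQs=>scscsccss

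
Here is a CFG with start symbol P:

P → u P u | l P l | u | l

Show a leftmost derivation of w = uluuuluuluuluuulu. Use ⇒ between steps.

P ⇒ uPu ⇒ ulPlu ⇒ uluPulu ⇒ uluuPuulu ⇒ uluuuPuuulu ⇒ uluuulPluuulu ⇒ uluuuluPuluuulu ⇒ uluuuluuPuuluuulu ⇒ uluuuluuluuluuulu

P ⇒ uPu   [P → u P u]
uPu ⇒ ulPlu   [P → l P l]
ulPlu ⇒ uluPulu   [P → u P u]
uluPulu ⇒ uluuPuulu   [P → u P u]
uluuPuulu ⇒ uluuuPuuulu   [P → u P u]
uluuuPuuulu ⇒ uluuulPluuulu   [P → l P l]
uluuulPluuulu ⇒ uluuuluPuluuulu   [P → u P u]
uluuuluPuluuulu ⇒ uluuuluuPuuluuulu   [P → u P u]
uluuuluuPuuluuulu ⇒ uluuuluuluuluuulu   [P → l]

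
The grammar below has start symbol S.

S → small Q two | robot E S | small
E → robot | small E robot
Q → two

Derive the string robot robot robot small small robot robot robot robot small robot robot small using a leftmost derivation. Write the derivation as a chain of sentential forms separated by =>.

S => robot E S => robot robot S => robot robot robot E S => robot robot robot small E robot S => robot robot robot small small E robot robot S => robot robot robot small small robot robot robot S => robot robot robot small small robot robot robot robot E S => robot robot robot small small robot robot robot robot small E robot S => robot robot robot small small robot robot robot robot small robot robot S => robot robot robot small small robot robot robot robot small robot robot small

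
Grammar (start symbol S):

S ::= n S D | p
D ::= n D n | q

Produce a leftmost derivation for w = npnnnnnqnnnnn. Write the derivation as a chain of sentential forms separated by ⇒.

S ⇒ nSD   [S ::= n S D]
nSD ⇒ npD   [S ::= p]
npD ⇒ npnDn   [D ::= n D n]
npnDn ⇒ npnnDnn   [D ::= n D n]
npnnDnn ⇒ npnnnDnnn   [D ::= n D n]
npnnnDnnn ⇒ npnnnnDnnnn   [D ::= n D n]
npnnnnDnnnn ⇒ npnnnnnDnnnnn   [D ::= n D n]
npnnnnnDnnnnn ⇒ npnnnnnqnnnnn   [D ::= q]

S ⇒ nSD ⇒ npD ⇒ npnDn ⇒ npnnDnn ⇒ npnnnDnnn ⇒ npnnnnDnnnn ⇒ npnnnnnDnnnnn ⇒ npnnnnnqnnnnn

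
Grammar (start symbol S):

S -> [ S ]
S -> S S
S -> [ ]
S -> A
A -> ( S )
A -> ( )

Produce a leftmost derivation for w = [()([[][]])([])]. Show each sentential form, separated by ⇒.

S ⇒ [S]   [S -> [ S ]]
[S] ⇒ [SS]   [S -> S S]
[SS] ⇒ [AS]   [S -> A]
[AS] ⇒ [()S]   [A -> ( )]
[()S] ⇒ [()SS]   [S -> S S]
[()SS] ⇒ [()AS]   [S -> A]
[()AS] ⇒ [()(S)S]   [A -> ( S )]
[()(S)S] ⇒ [()([S])S]   [S -> [ S ]]
[()([S])S] ⇒ [()([SS])S]   [S -> S S]
[()([SS])S] ⇒ [()([[]S])S]   [S -> [ ]]
[()([[]S])S] ⇒ [()([[][]])S]   [S -> [ ]]
[()([[][]])S] ⇒ [()([[][]])A]   [S -> A]
[()([[][]])A] ⇒ [()([[][]])(S)]   [A -> ( S )]
[()([[][]])(S)] ⇒ [()([[][]])([])]   [S -> [ ]]

S⇒[S]⇒[SS]⇒[AS]⇒[()S]⇒[()SS]⇒[()AS]⇒[()(S)S]⇒[()([S])S]⇒[()([SS])S]⇒[()([[]S])S]⇒[()([[][]])S]⇒[()([[][]])A]⇒[()([[][]])(S)]⇒[()([[][]])([])]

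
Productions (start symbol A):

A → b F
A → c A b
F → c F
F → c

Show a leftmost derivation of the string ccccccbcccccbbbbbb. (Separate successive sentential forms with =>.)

A => cAb => ccAbb => cccAbbb => ccccAbbbb => cccccAbbbbb => ccccccAbbbbbb => ccccccbFbbbbbb => ccccccbcFbbbbbb => ccccccbccFbbbbbb => ccccccbcccFbbbbbb => ccccccbccccFbbbbbb => ccccccbcccccbbbbbb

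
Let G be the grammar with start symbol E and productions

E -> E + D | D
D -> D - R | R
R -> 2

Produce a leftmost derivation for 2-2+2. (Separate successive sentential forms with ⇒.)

E ⇒ E+D ⇒ D+D ⇒ D-R+D ⇒ R-R+D ⇒ 2-R+D ⇒ 2-2+D ⇒ 2-2+R ⇒ 2-2+2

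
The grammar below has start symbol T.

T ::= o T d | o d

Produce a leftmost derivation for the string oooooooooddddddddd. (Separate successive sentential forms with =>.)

T=>oTd=>ooTdd=>oooTddd=>ooooTdddd=>oooooTddddd=>ooooooTdddddd=>oooooooTddddddd=>ooooooooTdddddddd=>oooooooooddddddddd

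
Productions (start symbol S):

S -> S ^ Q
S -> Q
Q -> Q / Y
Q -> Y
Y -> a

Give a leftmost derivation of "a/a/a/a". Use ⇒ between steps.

S ⇒ Q ⇒ Q/Y ⇒ Q/Y/Y ⇒ Q/Y/Y/Y ⇒ Y/Y/Y/Y ⇒ a/Y/Y/Y ⇒ a/a/Y/Y ⇒ a/a/a/Y ⇒ a/a/a/a

S ⇒ Q   [S -> Q]
Q ⇒ Q/Y   [Q -> Q / Y]
Q/Y ⇒ Q/Y/Y   [Q -> Q / Y]
Q/Y/Y ⇒ Q/Y/Y/Y   [Q -> Q / Y]
Q/Y/Y/Y ⇒ Y/Y/Y/Y   [Q -> Y]
Y/Y/Y/Y ⇒ a/Y/Y/Y   [Y -> a]
a/Y/Y/Y ⇒ a/a/Y/Y   [Y -> a]
a/a/Y/Y ⇒ a/a/a/Y   [Y -> a]
a/a/a/Y ⇒ a/a/a/a   [Y -> a]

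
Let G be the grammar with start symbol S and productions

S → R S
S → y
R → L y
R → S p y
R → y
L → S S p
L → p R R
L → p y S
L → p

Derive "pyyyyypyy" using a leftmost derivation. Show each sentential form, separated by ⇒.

S ⇒ RS ⇒ LyS ⇒ SSpyS ⇒ RSSpyS ⇒ LySSpyS ⇒ pySySSpyS ⇒ pyyySSpyS ⇒ pyyyySpyS ⇒ pyyyyypyS ⇒ pyyyyypyy

S ⇒ RS   [S → R S]
RS ⇒ LyS   [R → L y]
LyS ⇒ SSpyS   [L → S S p]
SSpyS ⇒ RSSpyS   [S → R S]
RSSpyS ⇒ LySSpyS   [R → L y]
LySSpyS ⇒ pySySSpyS   [L → p y S]
pySySSpyS ⇒ pyyySSpyS   [S → y]
pyyySSpyS ⇒ pyyyySpyS   [S → y]
pyyyySpyS ⇒ pyyyyypyS   [S → y]
pyyyyypyS ⇒ pyyyyypyy   [S → y]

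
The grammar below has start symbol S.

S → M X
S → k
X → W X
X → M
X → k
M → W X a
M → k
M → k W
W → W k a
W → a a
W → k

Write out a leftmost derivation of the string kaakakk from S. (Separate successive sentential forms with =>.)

S => MX   [S → M X]
MX => WXaX   [M → W X a]
WXaX => kXaX   [W → k]
kXaX => kWXaX   [X → W X]
kWXaX => kaaXaX   [W → a a]
kaaXaX => kaakaX   [X → k]
kaakaX => kaakaWX   [X → W X]
kaakaWX => kaakakX   [W → k]
kaakakX => kaakakM   [X → M]
kaakakM => kaakakk   [M → k]

S => MX => WXaX => kXaX => kWXaX => kaaXaX => kaakaX => kaakaWX => kaakakX => kaakakM => kaakakk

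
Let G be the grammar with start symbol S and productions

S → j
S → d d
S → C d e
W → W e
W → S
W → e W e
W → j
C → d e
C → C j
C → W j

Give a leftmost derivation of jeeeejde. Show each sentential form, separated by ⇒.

S ⇒ Cde   [S → C d e]
Cde ⇒ Wjde   [C → W j]
Wjde ⇒ Wejde   [W → W e]
Wejde ⇒ Weejde   [W → W e]
Weejde ⇒ Weeejde   [W → W e]
Weeejde ⇒ Weeeejde   [W → W e]
Weeeejde ⇒ jeeeejde   [W → j]

S ⇒ Cde ⇒ Wjde ⇒ Wejde ⇒ Weejde ⇒ Weeejde ⇒ Weeeejde ⇒ jeeeejde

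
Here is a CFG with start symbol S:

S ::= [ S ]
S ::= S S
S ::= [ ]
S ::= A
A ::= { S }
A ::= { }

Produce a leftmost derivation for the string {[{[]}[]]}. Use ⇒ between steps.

S ⇒ A ⇒ {S} ⇒ {[S]} ⇒ {[SS]} ⇒ {[AS]} ⇒ {[{S}S]} ⇒ {[{[]}S]} ⇒ {[{[]}[]]}

S ⇒ A   [S ::= A]
A ⇒ {S}   [A ::= { S }]
{S} ⇒ {[S]}   [S ::= [ S ]]
{[S]} ⇒ {[SS]}   [S ::= S S]
{[SS]} ⇒ {[AS]}   [S ::= A]
{[AS]} ⇒ {[{S}S]}   [A ::= { S }]
{[{S}S]} ⇒ {[{[]}S]}   [S ::= [ ]]
{[{[]}S]} ⇒ {[{[]}[]]}   [S ::= [ ]]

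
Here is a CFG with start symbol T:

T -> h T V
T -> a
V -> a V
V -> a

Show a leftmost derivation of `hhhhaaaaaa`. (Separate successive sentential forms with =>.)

T=>hTV=>hhTVV=>hhhTVVV=>hhhhTVVVV=>hhhhaVVVV=>hhhhaaVVV=>hhhhaaaVV=>hhhhaaaaV=>hhhhaaaaaV=>hhhhaaaaaa

T => hTV   [T -> h T V]
hTV => hhTVV   [T -> h T V]
hhTVV => hhhTVVV   [T -> h T V]
hhhTVVV => hhhhTVVVV   [T -> h T V]
hhhhTVVVV => hhhhaVVVV   [T -> a]
hhhhaVVVV => hhhhaaVVV   [V -> a]
hhhhaaVVV => hhhhaaaVV   [V -> a]
hhhhaaaVV => hhhhaaaaV   [V -> a]
hhhhaaaaV => hhhhaaaaaV   [V -> a V]
hhhhaaaaaV => hhhhaaaaaa   [V -> a]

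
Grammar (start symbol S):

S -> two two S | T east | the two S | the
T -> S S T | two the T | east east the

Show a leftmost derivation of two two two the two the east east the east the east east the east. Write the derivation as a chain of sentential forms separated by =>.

S => two two S => two two T east => two two two the T east => two two two the two the T east => two two two the two the S S T east => two two two the two the T east S T east => two two two the two the east east the east S T east => two two two the two the east east the east the T east => two two two the two the east east the east the east east the east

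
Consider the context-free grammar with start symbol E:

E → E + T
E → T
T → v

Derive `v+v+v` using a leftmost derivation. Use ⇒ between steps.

E⇒E+T⇒E+T+T⇒T+T+T⇒v+T+T⇒v+v+T⇒v+v+v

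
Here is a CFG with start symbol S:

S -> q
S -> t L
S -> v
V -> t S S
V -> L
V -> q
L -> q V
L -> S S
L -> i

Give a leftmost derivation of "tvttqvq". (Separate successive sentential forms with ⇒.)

S⇒tL⇒tSS⇒tvS⇒tvtL⇒tvtSS⇒tvttLS⇒tvttSSS⇒tvttqSS⇒tvttqvS⇒tvttqvq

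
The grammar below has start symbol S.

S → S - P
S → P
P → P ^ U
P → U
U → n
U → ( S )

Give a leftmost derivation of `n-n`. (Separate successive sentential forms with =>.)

S=>S-P=>P-P=>U-P=>n-P=>n-U=>n-n

S => S-P   [S → S - P]
S-P => P-P   [S → P]
P-P => U-P   [P → U]
U-P => n-P   [U → n]
n-P => n-U   [P → U]
n-U => n-n   [U → n]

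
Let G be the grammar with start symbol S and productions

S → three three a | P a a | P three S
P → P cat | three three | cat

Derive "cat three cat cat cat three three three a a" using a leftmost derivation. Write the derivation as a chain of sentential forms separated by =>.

S => P three S => cat three S => cat three P three S => cat three P cat three S => cat three P cat cat three S => cat three cat cat cat three S => cat three cat cat cat three P a a => cat three cat cat cat three three three a a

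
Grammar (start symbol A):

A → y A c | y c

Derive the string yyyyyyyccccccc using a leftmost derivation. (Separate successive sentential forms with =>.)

A=>yAc=>yyAcc=>yyyAccc=>yyyyAcccc=>yyyyyAccccc=>yyyyyyAcccccc=>yyyyyyyccccccc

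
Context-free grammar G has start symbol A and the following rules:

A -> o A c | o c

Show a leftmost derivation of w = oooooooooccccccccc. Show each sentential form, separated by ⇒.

A ⇒ oAc ⇒ ooAcc ⇒ oooAccc ⇒ ooooAcccc ⇒ oooooAccccc ⇒ ooooooAcccccc ⇒ oooooooAccccccc ⇒ ooooooooAcccccccc ⇒ oooooooooccccccccc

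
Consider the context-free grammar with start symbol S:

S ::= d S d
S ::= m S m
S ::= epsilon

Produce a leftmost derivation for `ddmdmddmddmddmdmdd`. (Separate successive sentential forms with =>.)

S => dSd => ddSdd => ddmSmdd => ddmdSdmdd => ddmdmSmdmdd => ddmdmdSdmdmdd => ddmdmddSddmdmdd => ddmdmddmSmddmdmdd => ddmdmddmdSdmddmdmdd => ddmdmddmddmddmdmdd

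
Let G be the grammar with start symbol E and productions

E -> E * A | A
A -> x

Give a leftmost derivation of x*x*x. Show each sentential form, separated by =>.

E => E*A   [E -> E * A]
E*A => E*A*A   [E -> E * A]
E*A*A => A*A*A   [E -> A]
A*A*A => x*A*A   [A -> x]
x*A*A => x*x*A   [A -> x]
x*x*A => x*x*x   [A -> x]

E => E*A => E*A*A => A*A*A => x*A*A => x*x*A => x*x*x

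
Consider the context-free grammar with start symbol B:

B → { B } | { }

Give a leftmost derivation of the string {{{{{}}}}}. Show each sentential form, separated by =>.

B => {B}   [B → { B }]
{B} => {{B}}   [B → { B }]
{{B}} => {{{B}}}   [B → { B }]
{{{B}}} => {{{{B}}}}   [B → { B }]
{{{{B}}}} => {{{{{}}}}}   [B → { }]

B => {B} => {{B}} => {{{B}}} => {{{{B}}}} => {{{{{}}}}}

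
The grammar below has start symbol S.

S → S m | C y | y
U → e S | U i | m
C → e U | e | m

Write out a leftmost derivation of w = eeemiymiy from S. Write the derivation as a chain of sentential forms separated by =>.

S => Cy => eUy => eUiy => eeSiy => eeSmiy => eeCymiy => eeeUymiy => eeeUiymiy => eeemiymiy

S => Cy   [S → C y]
Cy => eUy   [C → e U]
eUy => eUiy   [U → U i]
eUiy => eeSiy   [U → e S]
eeSiy => eeSmiy   [S → S m]
eeSmiy => eeCymiy   [S → C y]
eeCymiy => eeeUymiy   [C → e U]
eeeUymiy => eeeUiymiy   [U → U i]
eeeUiymiy => eeemiymiy   [U → m]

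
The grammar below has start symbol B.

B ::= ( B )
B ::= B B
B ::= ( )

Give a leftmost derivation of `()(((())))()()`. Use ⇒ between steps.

B ⇒ BB   [B ::= B B]
BB ⇒ ()B   [B ::= ( )]
()B ⇒ ()BB   [B ::= B B]
()BB ⇒ ()BBB   [B ::= B B]
()BBB ⇒ ()(B)BB   [B ::= ( B )]
()(B)BB ⇒ ()((B))BB   [B ::= ( B )]
()((B))BB ⇒ ()(((B)))BB   [B ::= ( B )]
()(((B)))BB ⇒ ()(((())))BB   [B ::= ( )]
()(((())))BB ⇒ ()(((())))()B   [B ::= ( )]
()(((())))()B ⇒ ()(((())))()()   [B ::= ( )]

B ⇒ BB ⇒ ()B ⇒ ()BB ⇒ ()BBB ⇒ ()(B)BB ⇒ ()((B))BB ⇒ ()(((B)))BB ⇒ ()(((())))BB ⇒ ()(((())))()B ⇒ ()(((())))()()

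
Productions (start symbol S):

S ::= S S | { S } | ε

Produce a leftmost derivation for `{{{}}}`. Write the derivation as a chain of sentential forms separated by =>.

S => SS => SSS => SSSS => SSSSS => {S}SSSS => {{S}}SSSS => {{SS}}SSSS => {{{S}S}}SSSS => {{{}S}}SSSS => {{{}}}SSSS => {{{}}}SSS => {{{}}}SS => {{{}}}S => {{{}}}

S => SS   [S ::= S S]
SS => SSS   [S ::= S S]
SSS => SSSS   [S ::= S S]
SSSS => SSSSS   [S ::= S S]
SSSSS => {S}SSSS   [S ::= { S }]
{S}SSSS => {{S}}SSSS   [S ::= { S }]
{{S}}SSSS => {{SS}}SSSS   [S ::= S S]
{{SS}}SSSS => {{{S}S}}SSSS   [S ::= { S }]
{{{S}S}}SSSS => {{{}S}}SSSS   [S ::= ε]
{{{}S}}SSSS => {{{}}}SSSS   [S ::= ε]
{{{}}}SSSS => {{{}}}SSS   [S ::= ε]
{{{}}}SSS => {{{}}}SS   [S ::= ε]
{{{}}}SS => {{{}}}S   [S ::= ε]
{{{}}}S => {{{}}}   [S ::= ε]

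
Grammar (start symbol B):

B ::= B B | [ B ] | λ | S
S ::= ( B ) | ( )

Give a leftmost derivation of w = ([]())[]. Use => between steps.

B => BB => SB => (B)B => (BB)B => ([B]B)B => ([]B)B => ([]S)B => ([]())B => ([]())[B] => ([]())[]

B => BB   [B ::= B B]
BB => SB   [B ::= S]
SB => (B)B   [S ::= ( B )]
(B)B => (BB)B   [B ::= B B]
(BB)B => ([B]B)B   [B ::= [ B ]]
([B]B)B => ([]B)B   [B ::= λ]
([]B)B => ([]S)B   [B ::= S]
([]S)B => ([]())B   [S ::= ( )]
([]())B => ([]())[B]   [B ::= [ B ]]
([]())[B] => ([]())[]   [B ::= λ]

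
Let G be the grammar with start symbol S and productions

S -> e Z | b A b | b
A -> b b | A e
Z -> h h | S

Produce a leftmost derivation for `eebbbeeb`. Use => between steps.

S => eZ => eS => eeZ => eeS => eebAb => eebAeb => eebAeeb => eebbbeeb

S => eZ   [S -> e Z]
eZ => eS   [Z -> S]
eS => eeZ   [S -> e Z]
eeZ => eeS   [Z -> S]
eeS => eebAb   [S -> b A b]
eebAb => eebAeb   [A -> A e]
eebAeb => eebAeeb   [A -> A e]
eebAeeb => eebbbeeb   [A -> b b]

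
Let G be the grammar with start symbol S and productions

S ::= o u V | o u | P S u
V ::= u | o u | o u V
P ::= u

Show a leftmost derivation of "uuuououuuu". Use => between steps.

S => PSu   [S ::= P S u]
PSu => uSu   [P ::= u]
uSu => uPSuu   [S ::= P S u]
uPSuu => uuSuu   [P ::= u]
uuSuu => uuPSuuu   [S ::= P S u]
uuPSuuu => uuuSuuu   [P ::= u]
uuuSuuu => uuuouVuuu   [S ::= o u V]
uuuouVuuu => uuuououuuu   [V ::= o u]

S => PSu => uSu => uPSuu => uuSuu => uuPSuuu => uuuSuuu => uuuouVuuu => uuuououuuu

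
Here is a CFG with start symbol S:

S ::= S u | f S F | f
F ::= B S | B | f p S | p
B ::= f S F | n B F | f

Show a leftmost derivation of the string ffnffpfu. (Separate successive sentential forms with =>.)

S => fSF   [S ::= f S F]
fSF => ffF   [S ::= f]
ffF => ffB   [F ::= B]
ffB => ffnBF   [B ::= n B F]
ffnBF => ffnfF   [B ::= f]
ffnfF => ffnffpS   [F ::= f p S]
ffnffpS => ffnffpSu   [S ::= S u]
ffnffpSu => ffnffpfu   [S ::= f]

S=>fSF=>ffF=>ffB=>ffnBF=>ffnfF=>ffnffpS=>ffnffpSu=>ffnffpfu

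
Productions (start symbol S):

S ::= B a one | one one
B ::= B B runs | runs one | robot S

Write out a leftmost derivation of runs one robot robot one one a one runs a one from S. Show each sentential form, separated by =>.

S => B a one => B B runs a one => runs one B runs a one => runs one robot S runs a one => runs one robot B a one runs a one => runs one robot robot S a one runs a one => runs one robot robot one one a one runs a one

S => B a one   [S ::= B a one]
B a one => B B runs a one   [B ::= B B runs]
B B runs a one => runs one B runs a one   [B ::= runs one]
runs one B runs a one => runs one robot S runs a one   [B ::= robot S]
runs one robot S runs a one => runs one robot B a one runs a one   [S ::= B a one]
runs one robot B a one runs a one => runs one robot robot S a one runs a one   [B ::= robot S]
runs one robot robot S a one runs a one => runs one robot robot one one a one runs a one   [S ::= one one]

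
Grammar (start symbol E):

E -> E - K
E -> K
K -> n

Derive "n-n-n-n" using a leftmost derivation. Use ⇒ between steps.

E ⇒ E-K ⇒ E-K-K ⇒ E-K-K-K ⇒ K-K-K-K ⇒ n-K-K-K ⇒ n-n-K-K ⇒ n-n-n-K ⇒ n-n-n-n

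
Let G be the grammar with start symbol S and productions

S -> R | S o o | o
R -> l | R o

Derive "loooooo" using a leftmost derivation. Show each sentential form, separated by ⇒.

S ⇒ Soo ⇒ Soooo ⇒ Soooooo ⇒ Roooooo ⇒ loooooo

S ⇒ Soo   [S -> S o o]
Soo ⇒ Soooo   [S -> S o o]
Soooo ⇒ Soooooo   [S -> S o o]
Soooooo ⇒ Roooooo   [S -> R]
Roooooo ⇒ loooooo   [R -> l]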